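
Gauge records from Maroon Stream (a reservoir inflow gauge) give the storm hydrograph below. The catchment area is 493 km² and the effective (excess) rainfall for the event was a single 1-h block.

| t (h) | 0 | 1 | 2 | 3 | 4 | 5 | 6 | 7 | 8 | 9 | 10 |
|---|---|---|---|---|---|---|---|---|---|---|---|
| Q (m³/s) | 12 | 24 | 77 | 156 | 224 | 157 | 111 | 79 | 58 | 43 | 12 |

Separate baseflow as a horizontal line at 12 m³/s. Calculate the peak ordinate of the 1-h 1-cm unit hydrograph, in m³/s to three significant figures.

Direct runoff: 0.0, 12.0, 65.0, 144.0, 212.0, 145.0, 99.0, 67.0, 46.0, 31.0, 0.0 m³/s; ΣQ_DR = 821.0 m³/s, peak = 212.0 m³/s.
Runoff depth d = ΣQ_DR·Δt / A = 821.0 × 3600 / (493 km²) = 5.995 mm.
The 1-cm UH is the DRH scaled by (10 mm)/d, so U_p = 212.0 × 10/5.995 = 354 m³/s.

U_p ≈ 354 m³/s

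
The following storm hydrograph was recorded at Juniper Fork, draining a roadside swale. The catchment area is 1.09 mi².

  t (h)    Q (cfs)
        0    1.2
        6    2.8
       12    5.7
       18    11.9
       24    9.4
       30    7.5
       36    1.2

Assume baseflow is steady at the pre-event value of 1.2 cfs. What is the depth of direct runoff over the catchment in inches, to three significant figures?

d ≈ 0.267 in

Direct runoff: 0.0, 1.6, 4.5, 10.7, 8.2, 6.3, 0.0 cfs; ΣQ_DR = 31.30 cfs.
V = ΣQ_DR · Δt = 31.30 × 21600 s = 6.761 × 10^5 ft³.
Over A = 1.09 mi², depth = V / A = 0.267 in.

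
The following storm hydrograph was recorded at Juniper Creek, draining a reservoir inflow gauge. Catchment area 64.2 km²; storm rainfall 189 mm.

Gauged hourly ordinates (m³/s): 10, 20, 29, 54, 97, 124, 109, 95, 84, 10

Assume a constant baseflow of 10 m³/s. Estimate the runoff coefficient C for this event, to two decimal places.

C ≈ 0.16

ΣQ_DR = 532.0 m³/s; V = ΣQ_DR·Δt = 1.915 × 10^6 m³.
Runoff depth d = V / A = 29.83 mm.
C = d / P = 29.83 / 189 = 0.16.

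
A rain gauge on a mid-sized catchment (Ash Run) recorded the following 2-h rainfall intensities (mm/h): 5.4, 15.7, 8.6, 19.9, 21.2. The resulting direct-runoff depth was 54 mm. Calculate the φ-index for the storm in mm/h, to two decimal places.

φ ≈ 9.93 mm/h

Only the 3 blocks with intensity above φ contribute runoff: 15.7, 19.9, 21.2 mm/h.
Σ(I−φ)·Δt = d  ⇒  (15.7+19.9+21.2 − 3φ)·2 = 54
φ = (56.80 − 54/2) / 3 = 9.93 mm/h.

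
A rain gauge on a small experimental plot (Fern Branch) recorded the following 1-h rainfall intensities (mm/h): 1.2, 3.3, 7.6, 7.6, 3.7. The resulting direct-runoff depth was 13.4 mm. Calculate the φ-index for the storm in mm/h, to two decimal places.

φ ≈ 2.20 mm/h

Only the 4 blocks with intensity above φ contribute runoff: 3.3, 7.6, 7.6, 3.7 mm/h.
Σ(I−φ)·Δt = d  ⇒  (3.3+7.6+7.6+3.7 − 4φ)·1 = 13.4
φ = (22.20 − 13.4/1) / 4 = 2.20 mm/h.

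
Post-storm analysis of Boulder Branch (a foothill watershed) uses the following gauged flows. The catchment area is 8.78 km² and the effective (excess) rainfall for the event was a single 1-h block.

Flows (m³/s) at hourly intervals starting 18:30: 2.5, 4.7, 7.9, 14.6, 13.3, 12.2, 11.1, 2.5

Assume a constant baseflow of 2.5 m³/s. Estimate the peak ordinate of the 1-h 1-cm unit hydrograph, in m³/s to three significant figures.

Direct runoff: 0.0, 2.2, 5.4, 12.1, 10.8, 9.7, 8.6, 0.0 m³/s; ΣQ_DR = 48.80 m³/s, peak = 12.1 m³/s.
Runoff depth d = ΣQ_DR·Δt / A = 48.80 × 3600 / (8.78 km²) = 20.01 mm.
The 1-cm UH is the DRH scaled by (10 mm)/d, so U_p = 12.1 × 10/20.01 = 6.05 m³/s.

U_p ≈ 6.05 m³/s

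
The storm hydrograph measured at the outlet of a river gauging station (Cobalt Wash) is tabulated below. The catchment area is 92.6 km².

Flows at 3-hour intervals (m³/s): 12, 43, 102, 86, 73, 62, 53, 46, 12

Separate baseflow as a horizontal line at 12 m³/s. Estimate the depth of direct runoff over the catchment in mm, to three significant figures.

d ≈ 44.4 mm

Direct runoff: 0.0, 31.0, 90.0, 74.0, 61.0, 50.0, 41.0, 34.0, 0.0 m³/s; ΣQ_DR = 381.0 m³/s.
V = ΣQ_DR · Δt = 381.0 × 10800 s = 4.115 × 10^6 m³.
Over A = 92.6 km², depth = V / A = 44.4 mm.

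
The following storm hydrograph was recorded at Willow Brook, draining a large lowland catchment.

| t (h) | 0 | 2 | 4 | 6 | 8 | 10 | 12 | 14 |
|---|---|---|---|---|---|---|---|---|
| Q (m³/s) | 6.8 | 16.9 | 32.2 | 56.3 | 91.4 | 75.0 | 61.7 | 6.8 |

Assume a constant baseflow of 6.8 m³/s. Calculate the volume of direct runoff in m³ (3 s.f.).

Direct-runoff ordinates (Q − Q_b): 0.0, 10.1, 25.4, 49.5, 84.6, 68.2, 54.9, 0.0 m³/s.
ΣQ_DR = 292.7 m³/s.
With Δt = 2 h = 7200 s, V = ΣQ_DR · Δt = 292.7 × 7200 = 2.11 × 10^6 m³.

V ≈ 2.11 × 10^6 m³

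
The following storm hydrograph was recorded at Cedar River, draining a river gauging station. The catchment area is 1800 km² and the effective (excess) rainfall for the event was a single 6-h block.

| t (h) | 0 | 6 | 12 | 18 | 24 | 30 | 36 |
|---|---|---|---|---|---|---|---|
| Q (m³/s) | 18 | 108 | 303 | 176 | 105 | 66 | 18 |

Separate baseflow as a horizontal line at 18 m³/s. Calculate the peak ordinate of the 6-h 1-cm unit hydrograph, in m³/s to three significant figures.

Direct runoff: 0.0, 90.0, 285.0, 158.0, 87.0, 48.0, 0.0 m³/s; ΣQ_DR = 668.0 m³/s, peak = 285.0 m³/s.
Runoff depth d = ΣQ_DR·Δt / A = 668.0 × 21600 / (1800 km²) = 8.016 mm.
The 1-cm UH is the DRH scaled by (10 mm)/d, so U_p = 285.0 × 10/8.016 = 356 m³/s.

U_p ≈ 356 m³/s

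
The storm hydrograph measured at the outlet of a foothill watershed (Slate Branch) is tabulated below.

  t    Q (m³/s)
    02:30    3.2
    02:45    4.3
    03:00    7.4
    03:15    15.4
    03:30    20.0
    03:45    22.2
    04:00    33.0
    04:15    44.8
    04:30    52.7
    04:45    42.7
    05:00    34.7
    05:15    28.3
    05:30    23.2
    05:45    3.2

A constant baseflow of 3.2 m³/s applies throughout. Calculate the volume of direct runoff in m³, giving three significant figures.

Direct-runoff ordinates (Q − Q_b): 0.0, 1.1, 4.2, 12.2, 16.8, 19.0, 29.8, 41.6, 49.5, 39.5, 31.5, 25.1, 20.0, 0.0 m³/s.
ΣQ_DR = 290.3 m³/s.
With Δt = 0.25 h = 900 s, V = ΣQ_DR · Δt = 290.3 × 900 = 2.61 × 10^5 m³.

V ≈ 2.61 × 10^5 m³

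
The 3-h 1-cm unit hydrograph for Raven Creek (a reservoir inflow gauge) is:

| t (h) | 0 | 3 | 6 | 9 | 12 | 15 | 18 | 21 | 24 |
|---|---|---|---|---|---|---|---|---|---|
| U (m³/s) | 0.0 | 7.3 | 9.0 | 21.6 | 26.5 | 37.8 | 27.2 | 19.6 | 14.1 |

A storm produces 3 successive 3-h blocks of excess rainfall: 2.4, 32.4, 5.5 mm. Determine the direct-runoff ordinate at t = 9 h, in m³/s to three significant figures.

By discrete convolution, Q_j = Σ (P_i / 10 mm) · U_{j−i}.
At t = 9 h (j=3): Q = (2.4/10)·21.6 + (32.4/10)·9.0 + (5.5/10)·7.3 = 38.4 m³/s.

Q ≈ 38.4 m³/s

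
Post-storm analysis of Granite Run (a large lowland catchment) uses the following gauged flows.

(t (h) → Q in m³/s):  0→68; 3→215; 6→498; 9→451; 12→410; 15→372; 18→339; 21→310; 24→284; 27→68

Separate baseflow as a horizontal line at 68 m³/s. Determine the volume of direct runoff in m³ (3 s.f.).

V ≈ 2.52 × 10^7 m³

Direct-runoff ordinates (Q − Q_b): 0.0, 147.0, 430.0, 383.0, 342.0, 304.0, 271.0, 242.0, 216.0, 0.0 m³/s.
ΣQ_DR = 2335 m³/s.
With Δt = 3 h = 10800 s, V = ΣQ_DR · Δt = 2335 × 10800 = 2.52 × 10^7 m³.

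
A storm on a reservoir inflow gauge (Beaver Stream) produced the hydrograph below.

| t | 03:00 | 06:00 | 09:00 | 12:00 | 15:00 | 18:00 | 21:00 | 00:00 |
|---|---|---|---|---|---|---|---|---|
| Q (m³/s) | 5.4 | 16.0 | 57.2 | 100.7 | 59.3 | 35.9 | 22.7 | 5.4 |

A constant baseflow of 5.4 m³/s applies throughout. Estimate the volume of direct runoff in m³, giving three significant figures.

V ≈ 2.80 × 10^6 m³

Direct-runoff ordinates (Q − Q_b): 0.0, 10.6, 51.8, 95.3, 53.9, 30.5, 17.3, 0.0 m³/s.
ΣQ_DR = 259.4 m³/s.
With Δt = 3 h = 10800 s, V = ΣQ_DR · Δt = 259.4 × 10800 = 2.80 × 10^6 m³.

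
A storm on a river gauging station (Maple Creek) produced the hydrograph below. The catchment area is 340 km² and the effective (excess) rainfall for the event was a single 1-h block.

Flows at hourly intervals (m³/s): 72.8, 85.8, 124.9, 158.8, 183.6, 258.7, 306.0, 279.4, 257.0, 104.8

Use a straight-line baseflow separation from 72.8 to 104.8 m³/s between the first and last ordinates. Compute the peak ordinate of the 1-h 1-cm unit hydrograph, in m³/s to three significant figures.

Direct runoff: 0.00, 9.44, 44.99, 75.33, 96.58, 168.12, 211.87, 181.71, 155.76, 0.00 m³/s; ΣQ_DR = 943.8 m³/s, peak = 211.87 m³/s.
Runoff depth d = ΣQ_DR·Δt / A = 943.8 × 3600 / (340 km²) = 9.993 mm.
The 1-cm UH is the DRH scaled by (10 mm)/d, so U_p = 211.87 × 10/9.993 = 212 m³/s.

U_p ≈ 212 m³/s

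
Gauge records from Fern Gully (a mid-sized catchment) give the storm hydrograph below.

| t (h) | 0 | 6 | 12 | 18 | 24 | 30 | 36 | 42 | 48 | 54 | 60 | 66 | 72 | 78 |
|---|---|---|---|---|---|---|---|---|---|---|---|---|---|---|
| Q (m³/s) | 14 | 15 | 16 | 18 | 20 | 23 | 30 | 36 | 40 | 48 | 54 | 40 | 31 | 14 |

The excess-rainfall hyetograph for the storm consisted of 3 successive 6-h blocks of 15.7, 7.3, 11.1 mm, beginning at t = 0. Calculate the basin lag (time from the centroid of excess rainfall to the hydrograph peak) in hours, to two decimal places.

Centroid of excess rainfall: t_c = Σ P_i·t̄_i / ΣP_i = 8.1906 h (block centres at 3, 9, 15 h).
Hydrograph peak occurs at t = 60 h, so basin lag t_L = 60 − 8.1906 = 51.81 h.

t_L ≈ 51.81 h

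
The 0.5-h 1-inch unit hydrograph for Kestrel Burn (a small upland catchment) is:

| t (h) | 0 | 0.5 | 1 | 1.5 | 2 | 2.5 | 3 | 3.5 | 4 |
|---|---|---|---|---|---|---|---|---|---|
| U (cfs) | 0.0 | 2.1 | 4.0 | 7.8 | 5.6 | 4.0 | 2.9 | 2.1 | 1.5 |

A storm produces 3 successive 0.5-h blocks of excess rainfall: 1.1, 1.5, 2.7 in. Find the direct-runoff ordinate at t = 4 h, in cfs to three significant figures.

Q ≈ 12.6 cfs

By discrete convolution, Q_j = Σ (P_i / 1 in) · U_{j−i}.
At t = 4 h (j=8): Q = (1.1/1)·1.5 + (1.5/1)·2.1 + (2.7/1)·2.9 = 12.6 cfs.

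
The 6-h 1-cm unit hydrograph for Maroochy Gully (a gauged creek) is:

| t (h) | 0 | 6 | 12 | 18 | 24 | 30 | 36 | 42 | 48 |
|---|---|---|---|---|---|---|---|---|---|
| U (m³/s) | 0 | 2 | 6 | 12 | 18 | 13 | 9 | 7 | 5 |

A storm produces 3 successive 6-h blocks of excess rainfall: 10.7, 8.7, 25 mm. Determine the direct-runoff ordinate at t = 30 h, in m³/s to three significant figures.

Q ≈ 59.6 m³/s

By discrete convolution, Q_j = Σ (P_i / 10 mm) · U_{j−i}.
At t = 30 h (j=5): Q = (10.7/10)·13 + (8.7/10)·18 + (25/10)·12 = 59.6 m³/s.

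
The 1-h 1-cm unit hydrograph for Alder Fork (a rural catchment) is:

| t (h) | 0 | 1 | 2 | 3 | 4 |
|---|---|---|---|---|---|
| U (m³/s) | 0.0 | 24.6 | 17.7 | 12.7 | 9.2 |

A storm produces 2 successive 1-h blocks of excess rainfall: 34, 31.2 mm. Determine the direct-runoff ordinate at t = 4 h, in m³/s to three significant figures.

By discrete convolution, Q_j = Σ (P_i / 10 mm) · U_{j−i}.
At t = 4 h (j=4): Q = (34/10)·9.2 + (31.2/10)·12.7 = 70.9 m³/s.

Q ≈ 70.9 m³/s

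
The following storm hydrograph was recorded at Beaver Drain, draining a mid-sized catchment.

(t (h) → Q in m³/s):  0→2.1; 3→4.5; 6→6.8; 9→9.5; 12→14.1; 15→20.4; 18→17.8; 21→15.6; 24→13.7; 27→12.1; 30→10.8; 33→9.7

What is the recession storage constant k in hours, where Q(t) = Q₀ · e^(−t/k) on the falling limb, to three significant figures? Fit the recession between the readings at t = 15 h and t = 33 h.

k ≈ 24.2 h

On the falling limb, Q drops from 20.4 to 9.7 m³/s between t = 15 h and t = 33 h (Δt = 18 h).
k = −Δt / ln(Q₂/Q₁) = −18 / ln(9.7/20.4) = 24.2 h.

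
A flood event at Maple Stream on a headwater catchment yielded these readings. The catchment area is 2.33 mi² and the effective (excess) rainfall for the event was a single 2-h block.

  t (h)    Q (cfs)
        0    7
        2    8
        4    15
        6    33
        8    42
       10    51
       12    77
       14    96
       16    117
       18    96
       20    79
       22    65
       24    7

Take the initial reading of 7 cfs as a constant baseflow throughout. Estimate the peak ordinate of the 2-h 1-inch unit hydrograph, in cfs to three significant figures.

Direct runoff: 0.0, 1.0, 8.0, 26.0, 35.0, 44.0, 70.0, 89.0, 110.0, 89.0, 72.0, 58.0, 0.0 cfs; ΣQ_DR = 602.0 cfs, peak = 110.0 cfs.
Runoff depth d = ΣQ_DR·Δt / A = 602.0 × 7200 / (2.33 mi²) = 0.8007 in.
The 1-inch UH is the DRH scaled by (1 in)/d, so U_p = 110.0 × 1/0.8007 = 137 cfs.

U_p ≈ 137 cfs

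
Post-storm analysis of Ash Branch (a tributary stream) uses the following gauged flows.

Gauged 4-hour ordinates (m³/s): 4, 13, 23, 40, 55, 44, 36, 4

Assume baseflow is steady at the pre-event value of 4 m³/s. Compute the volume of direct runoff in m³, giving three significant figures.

V ≈ 2.69 × 10^6 m³

Direct-runoff ordinates (Q − Q_b): 0.0, 9.0, 19.0, 36.0, 51.0, 40.0, 32.0, 0.0 m³/s.
ΣQ_DR = 187.0 m³/s.
With Δt = 4 h = 14400 s, V = ΣQ_DR · Δt = 187.0 × 14400 = 2.69 × 10^6 m³.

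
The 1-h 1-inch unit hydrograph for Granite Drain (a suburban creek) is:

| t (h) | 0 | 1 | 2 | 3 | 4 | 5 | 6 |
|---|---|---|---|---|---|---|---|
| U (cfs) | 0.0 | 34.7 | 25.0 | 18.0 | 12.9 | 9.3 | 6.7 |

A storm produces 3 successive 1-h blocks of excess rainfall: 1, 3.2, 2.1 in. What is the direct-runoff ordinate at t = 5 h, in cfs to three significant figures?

By discrete convolution, Q_j = Σ (P_i / 1 in) · U_{j−i}.
At t = 5 h (j=5): Q = (1/1)·9.3 + (3.2/1)·12.9 + (2.1/1)·18.0 = 88.4 cfs.

Q ≈ 88.4 cfs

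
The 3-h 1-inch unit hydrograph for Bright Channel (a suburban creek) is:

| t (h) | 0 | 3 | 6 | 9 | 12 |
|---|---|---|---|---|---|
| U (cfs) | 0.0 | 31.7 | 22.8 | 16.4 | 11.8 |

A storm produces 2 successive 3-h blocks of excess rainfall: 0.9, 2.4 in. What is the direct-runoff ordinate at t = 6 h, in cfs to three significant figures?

Q ≈ 96.6 cfs

By discrete convolution, Q_j = Σ (P_i / 1 in) · U_{j−i}.
At t = 6 h (j=2): Q = (0.9/1)·22.8 + (2.4/1)·31.7 = 96.6 cfs.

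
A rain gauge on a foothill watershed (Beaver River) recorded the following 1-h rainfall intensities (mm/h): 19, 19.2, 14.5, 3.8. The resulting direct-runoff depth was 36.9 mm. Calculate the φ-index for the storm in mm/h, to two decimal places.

φ ≈ 5.27 mm/h

Only the 3 blocks with intensity above φ contribute runoff: 19, 19.2, 14.5 mm/h.
Σ(I−φ)·Δt = d  ⇒  (19+19.2+14.5 − 3φ)·1 = 36.9
φ = (52.70 − 36.9/1) / 3 = 5.27 mm/h.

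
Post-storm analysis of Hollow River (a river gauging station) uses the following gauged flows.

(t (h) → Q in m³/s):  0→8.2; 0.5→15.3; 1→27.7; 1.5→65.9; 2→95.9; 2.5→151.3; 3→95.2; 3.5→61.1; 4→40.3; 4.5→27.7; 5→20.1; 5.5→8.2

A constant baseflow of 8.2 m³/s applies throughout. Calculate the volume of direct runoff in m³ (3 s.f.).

Direct-runoff ordinates (Q − Q_b): 0.0, 7.1, 19.5, 57.7, 87.7, 143.1, 87.0, 52.9, 32.1, 19.5, 11.9, 0.0 m³/s.
ΣQ_DR = 518.5 m³/s.
With Δt = 0.5 h = 1800 s, V = ΣQ_DR · Δt = 518.5 × 1800 = 9.33 × 10^5 m³.

V ≈ 9.33 × 10^5 m³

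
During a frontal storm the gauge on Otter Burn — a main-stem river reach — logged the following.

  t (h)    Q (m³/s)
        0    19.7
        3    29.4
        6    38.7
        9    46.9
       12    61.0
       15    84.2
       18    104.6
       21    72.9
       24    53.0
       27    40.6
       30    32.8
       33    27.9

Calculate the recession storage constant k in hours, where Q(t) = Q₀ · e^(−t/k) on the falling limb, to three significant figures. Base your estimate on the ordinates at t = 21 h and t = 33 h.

k ≈ 12.5 h

On the falling limb, Q drops from 72.9 to 27.9 m³/s between t = 21 h and t = 33 h (Δt = 12 h).
k = −Δt / ln(Q₂/Q₁) = −12 / ln(27.9/72.9) = 12.5 h.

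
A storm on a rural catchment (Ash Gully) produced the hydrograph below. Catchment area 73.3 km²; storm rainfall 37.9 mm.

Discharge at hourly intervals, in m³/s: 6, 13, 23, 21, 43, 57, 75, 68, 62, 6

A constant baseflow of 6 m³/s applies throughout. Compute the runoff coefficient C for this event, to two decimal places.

C ≈ 0.41

ΣQ_DR = 314.0 m³/s; V = ΣQ_DR·Δt = 1.130 × 10^6 m³.
Runoff depth d = V / A = 15.42 mm.
C = d / P = 15.42 / 37.9 = 0.41.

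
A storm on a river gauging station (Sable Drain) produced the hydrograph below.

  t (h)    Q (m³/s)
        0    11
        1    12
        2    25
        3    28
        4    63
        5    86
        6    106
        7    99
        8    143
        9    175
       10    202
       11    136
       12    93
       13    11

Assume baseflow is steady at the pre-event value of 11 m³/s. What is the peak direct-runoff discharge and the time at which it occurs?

Subtracting baseflow gives direct-runoff ordinates: 0.0, 1.0, 14.0, 17.0, 52.0, 75.0, 95.0, 88.0, 132.0, 164.0, 191.0, 125.0, 82.0, 0.0 m³/s.
The maximum is 191.0 m³/s, occurring at the reading for t = 10 h.

Q_p = 191.0 m³/s at t = 10 h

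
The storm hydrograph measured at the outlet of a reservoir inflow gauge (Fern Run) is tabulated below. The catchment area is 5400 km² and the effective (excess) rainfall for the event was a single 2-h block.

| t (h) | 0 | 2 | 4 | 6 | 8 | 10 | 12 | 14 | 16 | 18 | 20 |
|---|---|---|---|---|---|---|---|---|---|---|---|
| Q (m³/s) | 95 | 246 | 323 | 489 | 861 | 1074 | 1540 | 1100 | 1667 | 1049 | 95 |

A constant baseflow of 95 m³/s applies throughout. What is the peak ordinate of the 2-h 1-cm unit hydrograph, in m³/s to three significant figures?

U_p ≈ 1570 m³/s

Direct runoff: 0.0, 151.0, 228.0, 394.0, 766.0, 979.0, 1445.0, 1005.0, 1572.0, 954.0, 0.0 m³/s; ΣQ_DR = 7494 m³/s, peak = 1572.0 m³/s.
Runoff depth d = ΣQ_DR·Δt / A = 7494 × 7200 / (5400 km²) = 9.992 mm.
The 1-cm UH is the DRH scaled by (10 mm)/d, so U_p = 1572.0 × 10/9.992 = 1570 m³/s.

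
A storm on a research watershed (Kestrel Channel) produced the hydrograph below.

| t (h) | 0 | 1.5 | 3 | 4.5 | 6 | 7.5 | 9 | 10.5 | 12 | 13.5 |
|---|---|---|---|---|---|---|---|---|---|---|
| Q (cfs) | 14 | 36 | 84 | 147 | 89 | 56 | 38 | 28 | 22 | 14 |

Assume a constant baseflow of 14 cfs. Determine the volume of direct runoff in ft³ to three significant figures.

Direct-runoff ordinates (Q − Q_b): 0.0, 22.0, 70.0, 133.0, 75.0, 42.0, 24.0, 14.0, 8.0, 0.0 cfs.
ΣQ_DR = 388.0 cfs.
With Δt = 1.5 h = 5400 s, V = ΣQ_DR · Δt = 388.0 × 5400 = 2.10 × 10^6 ft³.

V ≈ 2.10 × 10^6 ft³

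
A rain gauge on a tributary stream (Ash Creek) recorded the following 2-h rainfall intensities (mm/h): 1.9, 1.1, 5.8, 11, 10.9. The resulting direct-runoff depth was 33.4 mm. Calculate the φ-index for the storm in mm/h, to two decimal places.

Only the 3 blocks with intensity above φ contribute runoff: 5.8, 11, 10.9 mm/h.
Σ(I−φ)·Δt = d  ⇒  (5.8+11+10.9 − 3φ)·2 = 33.4
φ = (27.70 − 33.4/2) / 3 = 3.67 mm/h.

φ ≈ 3.67 mm/h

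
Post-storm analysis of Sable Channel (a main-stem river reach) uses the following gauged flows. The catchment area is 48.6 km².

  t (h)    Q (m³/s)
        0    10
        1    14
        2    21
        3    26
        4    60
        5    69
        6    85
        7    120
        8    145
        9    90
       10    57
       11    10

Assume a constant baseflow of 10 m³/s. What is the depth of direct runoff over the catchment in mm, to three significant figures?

d ≈ 43.5 mm

Direct runoff: 0.0, 4.0, 11.0, 16.0, 50.0, 59.0, 75.0, 110.0, 135.0, 80.0, 47.0, 0.0 m³/s; ΣQ_DR = 587.0 m³/s.
V = ΣQ_DR · Δt = 587.0 × 3600 s = 2.113 × 10^6 m³.
Over A = 48.6 km², depth = V / A = 43.5 mm.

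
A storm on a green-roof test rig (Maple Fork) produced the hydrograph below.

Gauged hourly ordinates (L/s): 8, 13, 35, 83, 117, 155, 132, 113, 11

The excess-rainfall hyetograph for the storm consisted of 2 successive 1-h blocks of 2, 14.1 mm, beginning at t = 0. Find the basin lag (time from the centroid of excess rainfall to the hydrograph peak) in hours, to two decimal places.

t_L ≈ 3.62 h

Centroid of excess rainfall: t_c = Σ P_i·t̄_i / ΣP_i = 1.3758 h (block centres at 0.5, 1.5 h).
Hydrograph peak occurs at t = 5 h, so basin lag t_L = 5 − 1.3758 = 3.62 h.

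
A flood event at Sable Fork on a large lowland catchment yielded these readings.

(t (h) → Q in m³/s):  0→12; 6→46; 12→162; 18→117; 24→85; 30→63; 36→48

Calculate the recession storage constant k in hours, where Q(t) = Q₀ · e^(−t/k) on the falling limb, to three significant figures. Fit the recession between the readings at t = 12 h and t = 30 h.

k ≈ 19.1 h

On the falling limb, Q drops from 162 to 63 m³/s between t = 12 h and t = 30 h (Δt = 18 h).
k = −Δt / ln(Q₂/Q₁) = −18 / ln(63/162) = 19.1 h.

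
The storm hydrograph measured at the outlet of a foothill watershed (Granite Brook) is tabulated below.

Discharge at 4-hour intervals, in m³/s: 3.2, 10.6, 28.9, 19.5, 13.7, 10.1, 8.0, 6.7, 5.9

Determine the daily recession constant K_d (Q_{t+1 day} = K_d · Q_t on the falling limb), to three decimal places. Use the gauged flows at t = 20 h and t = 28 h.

K_d ≈ 0.292

Between t = 20 h and t = 28 h the flow falls from 10.1 to 6.7 m³/s over 2×4 h = 8 h.
Per-interval ratio K = (6.7/10.1)^(1/2) = 0.8145; K_d = K^(24/4) = 0.292.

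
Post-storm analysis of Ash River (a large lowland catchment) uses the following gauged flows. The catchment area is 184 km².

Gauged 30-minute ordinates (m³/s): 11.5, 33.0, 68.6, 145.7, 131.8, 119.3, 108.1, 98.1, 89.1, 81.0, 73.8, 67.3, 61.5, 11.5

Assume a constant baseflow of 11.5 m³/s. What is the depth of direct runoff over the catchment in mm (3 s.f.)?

d ≈ 9.19 mm

Direct runoff: 0.0, 21.5, 57.1, 134.2, 120.3, 107.8, 96.6, 86.6, 77.6, 69.5, 62.3, 55.8, 50.0, 0.0 m³/s; ΣQ_DR = 939.3 m³/s.
V = ΣQ_DR · Δt = 939.3 × 1800 s = 1.691 × 10^6 m³.
Over A = 184 km², depth = V / A = 9.19 mm.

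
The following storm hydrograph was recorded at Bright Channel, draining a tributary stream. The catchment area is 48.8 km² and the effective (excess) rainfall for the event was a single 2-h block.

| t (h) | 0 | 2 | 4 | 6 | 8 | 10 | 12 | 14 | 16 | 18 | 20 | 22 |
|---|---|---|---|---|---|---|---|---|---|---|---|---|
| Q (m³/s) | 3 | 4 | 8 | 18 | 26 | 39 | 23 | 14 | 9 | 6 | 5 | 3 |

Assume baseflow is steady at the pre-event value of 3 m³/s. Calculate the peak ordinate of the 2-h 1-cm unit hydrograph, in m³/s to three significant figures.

Direct runoff: 0.0, 1.0, 5.0, 15.0, 23.0, 36.0, 20.0, 11.0, 6.0, 3.0, 2.0, 0.0 m³/s; ΣQ_DR = 122.0 m³/s, peak = 36.0 m³/s.
Runoff depth d = ΣQ_DR·Δt / A = 122.0 × 7200 / (48.8 km²) = 18.00 mm.
The 1-cm UH is the DRH scaled by (10 mm)/d, so U_p = 36.0 × 10/18.00 = 20.0 m³/s.

U_p ≈ 20.0 m³/s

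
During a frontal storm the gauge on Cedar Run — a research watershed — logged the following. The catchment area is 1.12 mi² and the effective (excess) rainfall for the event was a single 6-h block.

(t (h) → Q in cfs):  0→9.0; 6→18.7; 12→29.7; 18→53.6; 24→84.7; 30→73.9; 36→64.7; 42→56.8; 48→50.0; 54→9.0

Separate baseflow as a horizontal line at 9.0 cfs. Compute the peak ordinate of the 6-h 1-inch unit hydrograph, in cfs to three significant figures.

U_p ≈ 25.3 cfs

Direct runoff: 0.0, 9.7, 20.7, 44.6, 75.7, 64.9, 55.7, 47.8, 41.0, 0.0 cfs; ΣQ_DR = 360.1 cfs, peak = 75.7 cfs.
Runoff depth d = ΣQ_DR·Δt / A = 360.1 × 21600 / (1.12 mi²) = 2.989 in.
The 1-inch UH is the DRH scaled by (1 in)/d, so U_p = 75.7 × 1/2.989 = 25.3 cfs.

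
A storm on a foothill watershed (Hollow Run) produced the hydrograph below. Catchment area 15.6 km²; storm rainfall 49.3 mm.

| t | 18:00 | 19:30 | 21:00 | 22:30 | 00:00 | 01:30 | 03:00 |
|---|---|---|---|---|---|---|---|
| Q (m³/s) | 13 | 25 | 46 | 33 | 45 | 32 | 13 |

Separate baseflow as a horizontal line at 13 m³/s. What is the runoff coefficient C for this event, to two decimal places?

C ≈ 0.81

ΣQ_DR = 116.0 m³/s; V = ΣQ_DR·Δt = 6.264 × 10^5 m³.
Runoff depth d = V / A = 40.15 mm.
C = d / P = 40.15 / 49.3 = 0.81.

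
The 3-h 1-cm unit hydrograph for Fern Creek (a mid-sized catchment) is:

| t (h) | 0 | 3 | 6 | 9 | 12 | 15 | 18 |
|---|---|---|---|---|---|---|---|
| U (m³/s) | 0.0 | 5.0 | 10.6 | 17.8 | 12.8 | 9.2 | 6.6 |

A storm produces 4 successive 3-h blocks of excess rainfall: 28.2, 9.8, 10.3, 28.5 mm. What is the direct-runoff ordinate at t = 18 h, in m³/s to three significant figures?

By discrete convolution, Q_j = Σ (P_i / 10 mm) · U_{j−i}.
At t = 18 h (j=6): Q = (28.2/10)·6.6 + (9.8/10)·9.2 + (10.3/10)·12.8 + (28.5/10)·17.8 = 91.5 m³/s.

Q ≈ 91.5 m³/s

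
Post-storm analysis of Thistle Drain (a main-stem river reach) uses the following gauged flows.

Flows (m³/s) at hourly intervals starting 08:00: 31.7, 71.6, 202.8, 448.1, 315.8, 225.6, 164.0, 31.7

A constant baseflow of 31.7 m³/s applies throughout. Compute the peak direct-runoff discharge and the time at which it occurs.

Subtracting baseflow gives direct-runoff ordinates: 0.0, 39.9, 171.1, 416.4, 284.1, 193.9, 132.3, 0.0 m³/s.
The maximum is 416.4 m³/s, occurring at the reading for t = 11:00.

Q_p = 416.4 m³/s at t = 11:00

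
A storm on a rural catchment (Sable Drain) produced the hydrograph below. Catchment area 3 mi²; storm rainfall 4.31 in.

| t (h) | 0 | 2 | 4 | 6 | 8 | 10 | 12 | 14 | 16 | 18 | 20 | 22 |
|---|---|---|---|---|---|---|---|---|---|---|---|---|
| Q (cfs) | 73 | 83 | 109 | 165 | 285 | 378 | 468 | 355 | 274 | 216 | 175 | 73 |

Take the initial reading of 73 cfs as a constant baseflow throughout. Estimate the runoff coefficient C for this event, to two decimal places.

C ≈ 0.43

ΣQ_DR = 1778 cfs; V = ΣQ_DR·Δt = 1.280 × 10^7 ft³.
Runoff depth d = V / A = 1.837 in.
C = d / P = 1.837 / 4.31 = 0.43.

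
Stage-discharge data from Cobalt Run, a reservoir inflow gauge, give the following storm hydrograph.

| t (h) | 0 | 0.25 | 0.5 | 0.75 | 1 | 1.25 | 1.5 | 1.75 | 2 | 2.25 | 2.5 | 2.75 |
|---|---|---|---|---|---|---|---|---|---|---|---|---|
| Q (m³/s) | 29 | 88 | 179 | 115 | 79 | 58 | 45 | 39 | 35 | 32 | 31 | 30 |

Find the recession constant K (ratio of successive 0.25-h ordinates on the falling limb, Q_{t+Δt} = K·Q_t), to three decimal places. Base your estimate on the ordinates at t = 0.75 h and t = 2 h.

Using the recession-limb readings at t = 0.75 h and t = 2 h: Q falls from 115 to 35 m³/s over 5 intervals.
K = (Q₂/Q₁)^(1/5) = (35/115)^(1/5) = 0.788.

K ≈ 0.788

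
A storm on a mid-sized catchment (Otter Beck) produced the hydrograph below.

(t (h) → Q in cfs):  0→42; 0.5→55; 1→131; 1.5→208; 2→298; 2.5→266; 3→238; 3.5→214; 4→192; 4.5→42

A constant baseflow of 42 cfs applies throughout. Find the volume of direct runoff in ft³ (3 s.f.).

Direct-runoff ordinates (Q − Q_b): 0.0, 13.0, 89.0, 166.0, 256.0, 224.0, 196.0, 172.0, 150.0, 0.0 cfs.
ΣQ_DR = 1266 cfs.
With Δt = 0.5 h = 1800 s, V = ΣQ_DR · Δt = 1266 × 1800 = 2.28 × 10^6 ft³.

V ≈ 2.28 × 10^6 ft³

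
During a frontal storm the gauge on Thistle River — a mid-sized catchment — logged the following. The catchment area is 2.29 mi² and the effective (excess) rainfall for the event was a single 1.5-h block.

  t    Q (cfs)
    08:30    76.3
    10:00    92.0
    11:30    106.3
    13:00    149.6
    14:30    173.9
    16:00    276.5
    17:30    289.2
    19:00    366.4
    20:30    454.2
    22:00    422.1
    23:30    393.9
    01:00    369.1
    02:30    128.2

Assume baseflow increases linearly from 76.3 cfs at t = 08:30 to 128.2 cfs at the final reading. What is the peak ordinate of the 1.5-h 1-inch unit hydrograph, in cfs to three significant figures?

Direct runoff: 0.00, 11.38, 21.35, 60.33, 80.30, 178.57, 186.95, 259.82, 343.30, 306.88, 274.35, 245.22, 0.00 cfs; ΣQ_DR = 1968 cfs, peak = 343.30 cfs.
Runoff depth d = ΣQ_DR·Δt / A = 1968 × 5400 / (2.29 mi²) = 1.998 in.
The 1-inch UH is the DRH scaled by (1 in)/d, so U_p = 343.30 × 1/1.998 = 172 cfs.

U_p ≈ 172 cfs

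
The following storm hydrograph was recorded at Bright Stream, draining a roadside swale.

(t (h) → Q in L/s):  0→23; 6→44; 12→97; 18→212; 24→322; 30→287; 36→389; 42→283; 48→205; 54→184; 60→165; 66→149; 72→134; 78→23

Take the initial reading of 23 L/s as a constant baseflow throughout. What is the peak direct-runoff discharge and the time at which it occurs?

Subtracting baseflow gives direct-runoff ordinates: 0.0, 21.0, 74.0, 189.0, 299.0, 264.0, 366.0, 260.0, 182.0, 161.0, 142.0, 126.0, 111.0, 0.0 L/s.
The maximum is 366.0 L/s, occurring at the reading for t = 36 h.

Q_p = 366.0 L/s at t = 36 h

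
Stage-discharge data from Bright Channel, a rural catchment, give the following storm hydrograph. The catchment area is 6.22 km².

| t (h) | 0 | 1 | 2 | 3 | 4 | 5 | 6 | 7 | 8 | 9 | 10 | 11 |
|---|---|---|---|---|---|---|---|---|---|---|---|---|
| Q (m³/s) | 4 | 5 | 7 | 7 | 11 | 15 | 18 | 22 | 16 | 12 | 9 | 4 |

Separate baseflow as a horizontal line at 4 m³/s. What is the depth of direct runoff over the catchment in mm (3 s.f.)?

d ≈ 47.5 mm

Direct runoff: 0.0, 1.0, 3.0, 3.0, 7.0, 11.0, 14.0, 18.0, 12.0, 8.0, 5.0, 0.0 m³/s; ΣQ_DR = 82.00 m³/s.
V = ΣQ_DR · Δt = 82.00 × 3600 s = 2.952 × 10^5 m³.
Over A = 6.22 km², depth = V / A = 47.5 mm.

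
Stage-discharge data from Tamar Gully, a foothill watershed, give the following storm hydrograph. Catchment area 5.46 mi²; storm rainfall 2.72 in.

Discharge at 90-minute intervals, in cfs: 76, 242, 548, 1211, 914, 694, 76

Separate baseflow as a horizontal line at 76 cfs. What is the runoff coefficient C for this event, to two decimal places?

C ≈ 0.51

ΣQ_DR = 3229 cfs; V = ΣQ_DR·Δt = 1.744 × 10^7 ft³.
Runoff depth d = V / A = 1.375 in.
C = d / P = 1.375 / 2.72 = 0.51.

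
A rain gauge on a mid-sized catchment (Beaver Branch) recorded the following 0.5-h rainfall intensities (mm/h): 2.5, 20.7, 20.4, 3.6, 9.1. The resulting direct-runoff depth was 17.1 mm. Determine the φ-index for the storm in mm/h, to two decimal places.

Only the 3 blocks with intensity above φ contribute runoff: 20.7, 20.4, 9.1 mm/h.
Σ(I−φ)·Δt = d  ⇒  (20.7+20.4+9.1 − 3φ)·0.5 = 17.1
φ = (50.20 − 17.1/0.5) / 3 = 5.33 mm/h.

φ ≈ 5.33 mm/h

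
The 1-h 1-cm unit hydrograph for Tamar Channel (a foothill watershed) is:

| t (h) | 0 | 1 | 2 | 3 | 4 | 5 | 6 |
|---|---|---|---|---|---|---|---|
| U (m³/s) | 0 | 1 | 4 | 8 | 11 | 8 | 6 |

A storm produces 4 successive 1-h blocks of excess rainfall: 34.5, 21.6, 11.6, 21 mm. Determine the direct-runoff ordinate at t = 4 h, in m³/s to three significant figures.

By discrete convolution, Q_j = Σ (P_i / 10 mm) · U_{j−i}.
At t = 4 h (j=4): Q = (34.5/10)·11 + (21.6/10)·8 + (11.6/10)·4 + (21/10)·1 = 62.0 m³/s.

Q ≈ 62.0 m³/s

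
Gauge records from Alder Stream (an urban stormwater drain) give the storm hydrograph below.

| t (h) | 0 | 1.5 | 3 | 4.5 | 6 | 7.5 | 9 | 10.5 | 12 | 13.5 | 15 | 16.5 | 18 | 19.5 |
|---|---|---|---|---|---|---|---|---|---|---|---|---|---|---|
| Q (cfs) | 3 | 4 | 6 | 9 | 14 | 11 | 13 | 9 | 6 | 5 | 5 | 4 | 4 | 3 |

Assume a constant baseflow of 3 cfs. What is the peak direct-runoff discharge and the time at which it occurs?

Q_p = 11.0 cfs at t = 6 h

Subtracting baseflow gives direct-runoff ordinates: 0.0, 1.0, 3.0, 6.0, 11.0, 8.0, 10.0, 6.0, 3.0, 2.0, 2.0, 1.0, 1.0, 0.0 cfs.
The maximum is 11.0 cfs, occurring at the reading for t = 6 h.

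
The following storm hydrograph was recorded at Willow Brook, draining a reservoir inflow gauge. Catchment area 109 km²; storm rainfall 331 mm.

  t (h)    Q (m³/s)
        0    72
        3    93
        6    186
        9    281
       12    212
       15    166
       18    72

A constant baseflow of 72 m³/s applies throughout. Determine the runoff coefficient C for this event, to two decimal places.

C ≈ 0.17

ΣQ_DR = 578.0 m³/s; V = ΣQ_DR·Δt = 6.242 × 10^6 m³.
Runoff depth d = V / A = 57.27 mm.
C = d / P = 57.27 / 331 = 0.17.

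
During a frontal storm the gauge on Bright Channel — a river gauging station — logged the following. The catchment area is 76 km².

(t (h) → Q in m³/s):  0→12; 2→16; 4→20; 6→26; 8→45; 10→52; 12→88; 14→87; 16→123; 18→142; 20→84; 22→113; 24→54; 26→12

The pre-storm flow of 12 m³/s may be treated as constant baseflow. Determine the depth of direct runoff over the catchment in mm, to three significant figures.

d ≈ 66.9 mm

Direct runoff: 0.0, 4.0, 8.0, 14.0, 33.0, 40.0, 76.0, 75.0, 111.0, 130.0, 72.0, 101.0, 42.0, 0.0 m³/s; ΣQ_DR = 706.0 m³/s.
V = ΣQ_DR · Δt = 706.0 × 7200 s = 5.083 × 10^6 m³.
Over A = 76 km², depth = V / A = 66.9 mm.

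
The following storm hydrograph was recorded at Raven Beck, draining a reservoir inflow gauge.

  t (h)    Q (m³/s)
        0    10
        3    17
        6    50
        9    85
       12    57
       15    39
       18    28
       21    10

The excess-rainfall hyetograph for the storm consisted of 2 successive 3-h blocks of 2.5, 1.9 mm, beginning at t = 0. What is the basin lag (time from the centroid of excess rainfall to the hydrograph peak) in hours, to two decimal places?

t_L ≈ 6.20 h

Centroid of excess rainfall: t_c = Σ P_i·t̄_i / ΣP_i = 2.7955 h (block centres at 1.5, 4.5 h).
Hydrograph peak occurs at t = 9 h, so basin lag t_L = 9 − 2.7955 = 6.20 h.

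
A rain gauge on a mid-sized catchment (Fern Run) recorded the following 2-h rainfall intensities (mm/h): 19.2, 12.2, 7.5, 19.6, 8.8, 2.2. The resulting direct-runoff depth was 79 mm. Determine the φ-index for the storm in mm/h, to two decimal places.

φ ≈ 5.56 mm/h

Only the 5 blocks with intensity above φ contribute runoff: 19.2, 12.2, 7.5, 19.6, 8.8 mm/h.
Σ(I−φ)·Δt = d  ⇒  (19.2+12.2+7.5+19.6+8.8 − 5φ)·2 = 79
φ = (67.30 − 79/2) / 5 = 5.56 mm/h.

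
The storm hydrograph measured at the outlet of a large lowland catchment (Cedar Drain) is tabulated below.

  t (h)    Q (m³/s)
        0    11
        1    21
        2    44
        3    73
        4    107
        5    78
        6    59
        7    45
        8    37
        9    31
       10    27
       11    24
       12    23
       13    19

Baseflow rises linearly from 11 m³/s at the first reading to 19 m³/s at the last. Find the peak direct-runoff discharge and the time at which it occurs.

Subtracting baseflow gives direct-runoff ordinates: 0.00, 9.38, 31.77, 60.15, 93.54, 63.92, 44.31, 29.69, 21.08, 14.46, 9.85, 6.23, 4.62, 0.00 m³/s.
The maximum is 93.54 m³/s, occurring at the reading for t = 4 h.

Q_p = 93.54 m³/s at t = 4 h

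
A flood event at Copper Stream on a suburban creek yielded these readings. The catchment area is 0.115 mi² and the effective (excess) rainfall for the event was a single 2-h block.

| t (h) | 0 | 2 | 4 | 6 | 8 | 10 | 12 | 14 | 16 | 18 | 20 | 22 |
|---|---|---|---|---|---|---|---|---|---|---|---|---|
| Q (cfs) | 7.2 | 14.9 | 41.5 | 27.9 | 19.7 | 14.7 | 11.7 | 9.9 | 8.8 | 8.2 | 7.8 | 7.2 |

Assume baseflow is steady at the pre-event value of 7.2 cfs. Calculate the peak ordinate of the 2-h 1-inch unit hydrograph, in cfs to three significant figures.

U_p ≈ 13.7 cfs

Direct runoff: 0.0, 7.7, 34.3, 20.7, 12.5, 7.5, 4.5, 2.7, 1.6, 1.0, 0.6, 0.0 cfs; ΣQ_DR = 93.10 cfs, peak = 34.3 cfs.
Runoff depth d = ΣQ_DR·Δt / A = 93.10 × 7200 / (0.115 mi²) = 2.509 in.
The 1-inch UH is the DRH scaled by (1 in)/d, so U_p = 34.3 × 1/2.509 = 13.7 cfs.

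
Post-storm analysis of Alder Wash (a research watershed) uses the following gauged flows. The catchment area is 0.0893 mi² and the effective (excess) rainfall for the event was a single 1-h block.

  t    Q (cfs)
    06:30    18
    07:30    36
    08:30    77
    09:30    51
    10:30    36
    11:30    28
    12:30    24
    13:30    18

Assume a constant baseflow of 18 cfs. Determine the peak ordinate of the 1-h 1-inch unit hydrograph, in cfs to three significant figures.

U_p ≈ 23.6 cfs

Direct runoff: 0.0, 18.0, 59.0, 33.0, 18.0, 10.0, 6.0, 0.0 cfs; ΣQ_DR = 144.0 cfs, peak = 59.0 cfs.
Runoff depth d = ΣQ_DR·Δt / A = 144.0 × 3600 / (0.0893 mi²) = 2.499 in.
The 1-inch UH is the DRH scaled by (1 in)/d, so U_p = 59.0 × 1/2.499 = 23.6 cfs.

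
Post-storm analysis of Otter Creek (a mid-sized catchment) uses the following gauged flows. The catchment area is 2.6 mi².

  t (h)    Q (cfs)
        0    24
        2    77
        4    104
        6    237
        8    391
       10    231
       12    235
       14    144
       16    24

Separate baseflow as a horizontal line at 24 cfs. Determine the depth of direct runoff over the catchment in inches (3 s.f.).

Direct runoff: 0.0, 53.0, 80.0, 213.0, 367.0, 207.0, 211.0, 120.0, 0.0 cfs; ΣQ_DR = 1251 cfs.
V = ΣQ_DR · Δt = 1251 × 7200 s = 9.007 × 10^6 ft³.
Over A = 2.6 mi², depth = V / A = 1.49 in.

d ≈ 1.49 in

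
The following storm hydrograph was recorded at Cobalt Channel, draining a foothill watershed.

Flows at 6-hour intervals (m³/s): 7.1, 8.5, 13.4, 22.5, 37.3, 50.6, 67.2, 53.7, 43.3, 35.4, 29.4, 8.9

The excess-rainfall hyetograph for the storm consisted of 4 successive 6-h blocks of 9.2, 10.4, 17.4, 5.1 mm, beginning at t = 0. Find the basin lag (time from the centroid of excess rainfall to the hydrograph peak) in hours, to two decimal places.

t_L ≈ 24.38 h

Centroid of excess rainfall: t_c = Σ P_i·t̄_i / ΣP_i = 11.6223 h (block centres at 3, 9, 15, 21 h).
Hydrograph peak occurs at t = 36 h, so basin lag t_L = 36 − 11.6223 = 24.38 h.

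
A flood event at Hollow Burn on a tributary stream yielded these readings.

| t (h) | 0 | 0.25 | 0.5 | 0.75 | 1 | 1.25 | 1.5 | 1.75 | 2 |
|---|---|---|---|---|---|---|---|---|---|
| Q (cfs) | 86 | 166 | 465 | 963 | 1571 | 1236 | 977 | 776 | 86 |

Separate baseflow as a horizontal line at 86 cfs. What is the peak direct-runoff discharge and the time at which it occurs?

Q_p = 1485.0 cfs at t = 1 h

Subtracting baseflow gives direct-runoff ordinates: 0.0, 80.0, 379.0, 877.0, 1485.0, 1150.0, 891.0, 690.0, 0.0 cfs.
The maximum is 1485.0 cfs, occurring at the reading for t = 1 h.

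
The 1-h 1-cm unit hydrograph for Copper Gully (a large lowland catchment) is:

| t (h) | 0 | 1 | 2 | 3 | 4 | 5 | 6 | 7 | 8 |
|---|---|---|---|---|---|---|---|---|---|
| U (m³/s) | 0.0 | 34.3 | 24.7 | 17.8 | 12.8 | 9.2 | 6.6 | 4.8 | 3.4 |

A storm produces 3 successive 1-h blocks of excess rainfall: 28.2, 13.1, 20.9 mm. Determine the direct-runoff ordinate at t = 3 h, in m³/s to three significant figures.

By discrete convolution, Q_j = Σ (P_i / 10 mm) · U_{j−i}.
At t = 3 h (j=3): Q = (28.2/10)·17.8 + (13.1/10)·24.7 + (20.9/10)·34.3 = 154 m³/s.

Q ≈ 154 m³/s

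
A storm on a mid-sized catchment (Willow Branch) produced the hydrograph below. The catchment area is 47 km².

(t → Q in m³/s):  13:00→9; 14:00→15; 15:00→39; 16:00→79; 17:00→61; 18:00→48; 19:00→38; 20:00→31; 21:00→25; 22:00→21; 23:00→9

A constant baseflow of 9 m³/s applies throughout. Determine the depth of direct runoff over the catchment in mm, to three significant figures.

Direct runoff: 0.0, 6.0, 30.0, 70.0, 52.0, 39.0, 29.0, 22.0, 16.0, 12.0, 0.0 m³/s; ΣQ_DR = 276.0 m³/s.
V = ΣQ_DR · Δt = 276.0 × 3600 s = 9.936 × 10^5 m³.
Over A = 47 km², depth = V / A = 21.1 mm.

d ≈ 21.1 mm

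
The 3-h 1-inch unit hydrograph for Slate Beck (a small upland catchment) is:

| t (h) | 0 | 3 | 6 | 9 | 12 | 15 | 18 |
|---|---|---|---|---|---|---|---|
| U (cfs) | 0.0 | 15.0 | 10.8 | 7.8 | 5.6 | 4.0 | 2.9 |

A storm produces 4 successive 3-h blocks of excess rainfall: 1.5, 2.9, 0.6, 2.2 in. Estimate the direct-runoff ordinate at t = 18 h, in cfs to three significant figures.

Q ≈ 36.5 cfs

By discrete convolution, Q_j = Σ (P_i / 1 in) · U_{j−i}.
At t = 18 h (j=6): Q = (1.5/1)·2.9 + (2.9/1)·4.0 + (0.6/1)·5.6 + (2.2/1)·7.8 = 36.5 cfs.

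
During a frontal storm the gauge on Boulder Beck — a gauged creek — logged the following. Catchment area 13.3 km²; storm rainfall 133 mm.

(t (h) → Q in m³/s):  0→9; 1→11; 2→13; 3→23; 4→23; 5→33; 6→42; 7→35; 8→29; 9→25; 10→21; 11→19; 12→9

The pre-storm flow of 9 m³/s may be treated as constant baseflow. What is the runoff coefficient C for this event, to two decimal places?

C ≈ 0.36

ΣQ_DR = 175.0 m³/s; V = ΣQ_DR·Δt = 6.300 × 10^5 m³.
Runoff depth d = V / A = 47.37 mm.
C = d / P = 47.37 / 133 = 0.36.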